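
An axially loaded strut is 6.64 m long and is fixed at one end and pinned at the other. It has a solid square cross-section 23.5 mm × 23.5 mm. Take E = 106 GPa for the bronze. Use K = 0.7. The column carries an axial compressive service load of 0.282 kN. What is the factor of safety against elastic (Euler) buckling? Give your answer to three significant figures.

n ≈ 4.36

I = a⁴/12 = 23.5⁴/12 = 2.542×10^4 mm⁴
I = 2.542×10^4 mm⁴ = 2.542×10^-8 m⁴
Effective length L_e = K·L = 0.7 × 6.64 = 4.648 m
P_cr = π²EI / L_e² = π² × 106×10⁹ × 2.542×10^-8 / 4.648² = 1.231×10^3 N
Factor of safety n = P_cr / P = 1.2307 / 0.282 = 4.36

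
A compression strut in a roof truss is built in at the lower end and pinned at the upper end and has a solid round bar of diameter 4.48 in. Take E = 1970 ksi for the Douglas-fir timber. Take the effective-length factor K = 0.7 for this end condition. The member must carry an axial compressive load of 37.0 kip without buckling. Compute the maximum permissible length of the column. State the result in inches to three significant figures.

I = πd⁴/64 = π×4.48⁴/64 = 19.77 in⁴
At the buckling limit P_cr = P = 3.700×10^4 lb
From P_cr = π²EI/(K·L)²:  L = (1/K)·√(π²EI/P_cr) = (1/0.7)·√(π²×1.97×10^6×19.77/3.700×10^4)
L = 146 in

L_max ≈ 146 in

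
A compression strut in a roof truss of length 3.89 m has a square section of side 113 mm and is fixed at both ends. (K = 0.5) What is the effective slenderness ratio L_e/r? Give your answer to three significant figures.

λ ≈ 59.6

For a square r = a/√12 = 113/√12 = 32.62 mm
L_e = K·L = 0.5 × 3.89 m = 1.945 m = 1945.0 mm
λ = L_e / r_min = 1945.0 / 32.62 = 59.6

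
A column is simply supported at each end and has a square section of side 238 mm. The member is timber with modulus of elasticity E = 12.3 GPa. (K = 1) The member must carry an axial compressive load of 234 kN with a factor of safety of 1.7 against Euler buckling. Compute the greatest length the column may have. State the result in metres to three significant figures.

I = a⁴/12 = 238⁴/12 = 2.674×10^8 mm⁴
I = 2.674×10^-4 m⁴
Required critical load P_cr = n·P = 1.7 × 234 = 397.8 kN = 3.978×10^5 N
From P_cr = π²EI/(K·L)²:  L = (1/K)·√(π²EI/P_cr) = (1/1)·√(π²×1.23×10^10×2.674×10^-4/3.978×10^5)
L = 9.03 m

L_max ≈ 9.03 m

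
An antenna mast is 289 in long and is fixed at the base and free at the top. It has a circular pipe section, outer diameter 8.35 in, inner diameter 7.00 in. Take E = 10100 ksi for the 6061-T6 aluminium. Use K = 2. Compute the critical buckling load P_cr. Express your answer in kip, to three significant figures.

P_cr ≈ 36.0 kip

d_o = 8.35 in, d_i = 7.00 in
I = π(d_o⁴ − d_i⁴)/64 = π(8.35⁴ − 7.000⁴)/64 = 120.8 in⁴
Effective length L_e = K·L = 2 × 289 = 578.0 in
P_cr = π²EI / L_e² = π² × 10100×10³ × 120.8 / 578.0² = 3.603×10^4 lb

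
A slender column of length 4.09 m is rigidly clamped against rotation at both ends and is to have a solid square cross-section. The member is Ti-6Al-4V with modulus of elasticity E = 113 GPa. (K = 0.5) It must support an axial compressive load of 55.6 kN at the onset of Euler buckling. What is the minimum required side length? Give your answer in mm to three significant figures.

L_e = K·L = 0.5 × 4.09 = 2.045 m
Required I = P_cr·L_e²/(π²E) = 5.560×10^4 × 2.045² / (π² × 1.13×10^11) = 2.085×10^-7 m⁴
I_req = 2.085×10^5 mm⁴
Solid square: I = a⁴/12  ⇒  a = (12I)^(1/4) = (12×2.085×10^5)^(1/4) = 39.8 mm

a ≈ 39.8 mm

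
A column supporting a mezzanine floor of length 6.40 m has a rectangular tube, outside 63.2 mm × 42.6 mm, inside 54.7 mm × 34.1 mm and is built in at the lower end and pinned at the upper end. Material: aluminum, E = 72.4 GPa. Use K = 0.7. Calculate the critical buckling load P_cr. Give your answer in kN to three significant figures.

P_cr ≈ 8.06 kN

Weak-axis I_min = (h_o·b_o³ − h_i·b_i³)/12 with b_o = 42.6, b_i = 34.10 mm (shorter outer/inner sides).
I_min = (63.2×42.6³ − 54.70×34.10³)/12 = 2.264×10^5 mm⁴
I = 2.264×10^5 mm⁴ = 2.264×10^-7 m⁴
Effective length L_e = K·L = 0.7 × 6.40 = 4.480 m
P_cr = π²EI / L_e² = π² × 72.4×10⁹ × 2.264×10^-7 / 4.480² = 8.061×10^3 N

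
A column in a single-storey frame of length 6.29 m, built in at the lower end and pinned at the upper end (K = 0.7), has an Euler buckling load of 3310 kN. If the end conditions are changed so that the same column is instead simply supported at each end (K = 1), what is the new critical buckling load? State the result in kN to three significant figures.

P_cr ≈ 1620 kN

P_cr ∝ 1/K², so P_cr,new = P_cr,old × (K_old/K_new)² = 3310 × (0.7/1)²
= 3310 × 0.4900 = 1620 kN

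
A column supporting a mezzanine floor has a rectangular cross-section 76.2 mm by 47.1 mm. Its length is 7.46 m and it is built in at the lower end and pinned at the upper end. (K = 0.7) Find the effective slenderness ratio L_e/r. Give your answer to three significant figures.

Buckling occurs about the weak axis: I_min = h·b³/12 with b = 47.1 mm (the shorter side).
I_min = 76.2×47.1³/12 = 6.635×10^5 mm⁴
A = 3.589×10^3 mm²;  r_min = √(I/A) = √(6.635×10^5/3.589×10^3) = 13.60 mm
L_e = K·L = 0.7 × 7.46 m = 5.222 m = 5222.0 mm
λ = L_e / r_min = 5222.0 / 13.60 = 384

λ ≈ 384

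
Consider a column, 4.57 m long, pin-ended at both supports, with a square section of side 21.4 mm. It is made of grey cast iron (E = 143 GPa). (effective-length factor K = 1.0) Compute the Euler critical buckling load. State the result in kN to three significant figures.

I = a⁴/12 = 21.4⁴/12 = 1.748×10^4 mm⁴
I = 1.748×10^4 mm⁴ = 1.748×10^-8 m⁴
Effective length L_e = K·L = 1 × 4.57 = 4.570 m
P_cr = π²EI / L_e² = π² × 143×10⁹ × 1.748×10^-8 / 4.570² = 1.181×10^3 N

P_cr ≈ 1.18 kN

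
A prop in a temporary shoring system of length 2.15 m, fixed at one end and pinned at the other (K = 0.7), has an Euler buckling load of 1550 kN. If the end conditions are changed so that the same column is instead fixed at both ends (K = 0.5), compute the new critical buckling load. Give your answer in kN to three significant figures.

P_cr ∝ 1/K², so P_cr,new = P_cr,old × (K_old/K_new)² = 1550 × (0.7/0.5)²
= 1550 × 1.960 = 3040 kN

P_cr ≈ 3040 kN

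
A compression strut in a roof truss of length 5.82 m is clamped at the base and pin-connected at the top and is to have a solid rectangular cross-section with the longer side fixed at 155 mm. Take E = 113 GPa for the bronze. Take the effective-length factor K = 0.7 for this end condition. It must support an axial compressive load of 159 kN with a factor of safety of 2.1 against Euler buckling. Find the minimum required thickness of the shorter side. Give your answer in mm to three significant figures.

b ≈ 72.7 mm

Required P_cr = n·P = 2.1 × 159 = 333.9 kN
L_e = K·L = 0.7 × 5.82 = 4.074 m
Required I = P_cr·L_e²/(π²E) = 3.339×10^5 × 4.074² / (π² × 1.13×10^11) = 4.969×10^-6 m⁴
I_req = 4.969×10^6 mm⁴
Rectangle, weak axis: I_min = h·b³/12 with h = 155 mm fixed  ⇒  b = (12I/h)^(1/3) = 72.7 mm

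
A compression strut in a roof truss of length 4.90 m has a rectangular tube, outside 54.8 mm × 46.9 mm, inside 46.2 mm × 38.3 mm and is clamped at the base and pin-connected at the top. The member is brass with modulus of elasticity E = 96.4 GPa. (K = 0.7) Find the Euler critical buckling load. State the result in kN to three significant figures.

Weak-axis I_min = (h_o·b_o³ − h_i·b_i³)/12 with b_o = 46.9, b_i = 38.30 mm (shorter outer/inner sides).
I_min = (54.8×46.9³ − 46.20×38.30³)/12 = 2.548×10^5 mm⁴
I = 2.548×10^5 mm⁴ = 2.548×10^-7 m⁴
Effective length L_e = K·L = 0.7 × 4.90 = 3.430 m
P_cr = π²EI / L_e² = π² × 96.4×10⁹ × 2.548×10^-7 / 3.430² = 2.061×10^4 N

P_cr ≈ 20.6 kN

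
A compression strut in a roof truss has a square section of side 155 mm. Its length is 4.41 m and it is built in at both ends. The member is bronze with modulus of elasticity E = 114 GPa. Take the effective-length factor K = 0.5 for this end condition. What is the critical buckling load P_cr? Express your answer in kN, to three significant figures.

I = a⁴/12 = 155⁴/12 = 4.810×10^7 mm⁴
I = 4.810×10^7 mm⁴ = 4.810×10^-5 m⁴
Effective length L_e = K·L = 0.5 × 4.41 = 2.205 m
P_cr = π²EI / L_e² = π² × 114×10⁹ × 4.810×10^-5 / 2.205² = 1.113×10^7 N

P_cr ≈ 11100 kN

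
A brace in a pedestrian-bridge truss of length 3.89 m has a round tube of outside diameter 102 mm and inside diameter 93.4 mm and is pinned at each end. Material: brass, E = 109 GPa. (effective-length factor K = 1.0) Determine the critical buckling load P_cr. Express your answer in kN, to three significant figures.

P_cr ≈ 112 kN

d_o = 102 mm, d_i = 93.4 mm
I = π(d_o⁴ − d_i⁴)/64 = π(102⁴ − 93.40⁴)/64 = 1.578×10^6 mm⁴
I = 1.578×10^6 mm⁴ = 1.578×10^-6 m⁴
Effective length L_e = K·L = 1 × 3.89 = 3.890 m
P_cr = π²EI / L_e² = π² × 109×10⁹ × 1.578×10^-6 / 3.890² = 1.122×10^5 N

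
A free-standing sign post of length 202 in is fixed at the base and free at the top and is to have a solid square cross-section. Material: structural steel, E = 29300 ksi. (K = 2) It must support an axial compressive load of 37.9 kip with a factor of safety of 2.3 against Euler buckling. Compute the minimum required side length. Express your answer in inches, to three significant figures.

a ≈ 4.93 in

Required P_cr = n·P = 2.3 × 37.9 = 87.17 kip
L_e = K·L = 2 × 202 = 404.0 in
Required I = P_cr·L_e²/(π²E) = 8.717×10^4 × 404.0² / (π² × 2.93×10^7) = 49.20 in⁴
Solid square: I = a⁴/12  ⇒  a = (12I)^(1/4) = (12×49.20)^(1/4) = 4.93 in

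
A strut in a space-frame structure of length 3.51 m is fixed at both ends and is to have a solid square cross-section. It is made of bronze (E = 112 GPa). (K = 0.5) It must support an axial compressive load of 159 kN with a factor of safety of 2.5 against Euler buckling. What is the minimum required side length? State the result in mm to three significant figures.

Required P_cr = n·P = 2.5 × 159 = 397.5 kN
L_e = K·L = 0.5 × 3.51 = 1.755 m
Required I = P_cr·L_e²/(π²E) = 3.975×10^5 × 1.755² / (π² × 1.12×10^11) = 1.108×10^-6 m⁴
I_req = 1.108×10^6 mm⁴
Solid square: I = a⁴/12  ⇒  a = (12I)^(1/4) = (12×1.108×10^6)^(1/4) = 60.4 mm

a ≈ 60.4 mm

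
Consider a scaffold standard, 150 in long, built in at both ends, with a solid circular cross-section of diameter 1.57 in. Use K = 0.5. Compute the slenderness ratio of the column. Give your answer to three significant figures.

I = πd⁴/64 = π×1.57⁴/64 = 0.2982 in⁴
A = 1.936 in²;  r_min = √(I/A) = √(0.2982/1.936) = 0.3925 in
L_e = K·L = 0.5 × 150 = 75.00 in
λ = L_e / r_min = 75.000 / 0.3925 = 191

λ ≈ 191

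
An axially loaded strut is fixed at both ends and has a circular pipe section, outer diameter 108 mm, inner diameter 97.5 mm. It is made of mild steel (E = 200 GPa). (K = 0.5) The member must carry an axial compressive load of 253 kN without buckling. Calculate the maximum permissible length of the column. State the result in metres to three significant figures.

d_o = 108 mm, d_i = 97.5 mm
I = π(d_o⁴ − d_i⁴)/64 = π(108⁴ − 97.50⁴)/64 = 2.242×10^6 mm⁴
I = 2.242×10^-6 m⁴
At the buckling limit P_cr = P = 2.530×10^5 N
From P_cr = π²EI/(K·L)²:  L = (1/K)·√(π²EI/P_cr) = (1/0.5)·√(π²×2.00×10^11×2.242×10^-6/2.530×10^5)
L = 8.37 m

L_max ≈ 8.37 m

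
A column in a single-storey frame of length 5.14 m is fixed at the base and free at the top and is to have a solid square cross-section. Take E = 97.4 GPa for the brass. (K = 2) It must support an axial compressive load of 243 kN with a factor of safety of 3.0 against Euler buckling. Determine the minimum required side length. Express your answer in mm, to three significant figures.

Required P_cr = n·P = 3.0 × 243 = 729.0 kN
L_e = K·L = 2 × 5.14 = 10.28 m
Required I = P_cr·L_e²/(π²E) = 7.290×10^5 × 10.28² / (π² × 9.74×10^10) = 8.014×10^-5 m⁴
I_req = 8.014×10^7 mm⁴
Solid square: I = a⁴/12  ⇒  a = (12I)^(1/4) = (12×8.014×10^7)^(1/4) = 176 mm

a ≈ 176 mm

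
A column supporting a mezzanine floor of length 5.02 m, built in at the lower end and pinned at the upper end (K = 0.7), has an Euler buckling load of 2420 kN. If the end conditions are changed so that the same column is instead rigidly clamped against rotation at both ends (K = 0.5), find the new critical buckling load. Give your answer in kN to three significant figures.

P_cr ∝ 1/K², so P_cr,new = P_cr,old × (K_old/K_new)² = 2420 × (0.7/0.5)²
= 2420 × 1.960 = 4740 kN

P_cr ≈ 4740 kN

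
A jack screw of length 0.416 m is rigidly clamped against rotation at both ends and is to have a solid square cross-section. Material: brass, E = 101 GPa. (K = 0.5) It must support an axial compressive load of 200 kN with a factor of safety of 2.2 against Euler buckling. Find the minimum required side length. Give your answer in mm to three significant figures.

a ≈ 21.9 mm

Required P_cr = n·P = 2.2 × 200 = 440.0 kN
L_e = K·L = 0.5 × 0.416 = 0.2080 m
Required I = P_cr·L_e²/(π²E) = 4.400×10^5 × 0.2080² / (π² × 1.01×10^11) = 1.910×10^-8 m⁴
I_req = 1.910×10^4 mm⁴
Solid square: I = a⁴/12  ⇒  a = (12I)^(1/4) = (12×1.910×10^4)^(1/4) = 21.9 mm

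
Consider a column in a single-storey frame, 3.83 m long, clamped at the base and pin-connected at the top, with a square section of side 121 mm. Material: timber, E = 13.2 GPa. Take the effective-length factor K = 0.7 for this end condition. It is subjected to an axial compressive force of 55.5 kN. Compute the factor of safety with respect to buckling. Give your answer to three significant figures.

I = a⁴/12 = 121⁴/12 = 1.786×10^7 mm⁴
I = 1.786×10^7 mm⁴ = 1.786×10^-5 m⁴
Effective length L_e = K·L = 0.7 × 3.83 = 2.681 m
P_cr = π²EI / L_e² = π² × 13.2×10⁹ × 1.786×10^-5 / 2.681² = 3.238×10^5 N
Factor of safety n = P_cr / P = 323.77 / 55.5 = 5.83

n ≈ 5.83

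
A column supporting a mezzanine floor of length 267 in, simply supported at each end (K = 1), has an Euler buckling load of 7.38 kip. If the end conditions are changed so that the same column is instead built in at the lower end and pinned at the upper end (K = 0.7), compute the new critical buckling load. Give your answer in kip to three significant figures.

P_cr ∝ 1/K², so P_cr,new = P_cr,old × (K_old/K_new)² = 7.38 × (1/0.7)²
= 7.38 × 2.041 = 15.1 kip

P_cr ≈ 15.1 kip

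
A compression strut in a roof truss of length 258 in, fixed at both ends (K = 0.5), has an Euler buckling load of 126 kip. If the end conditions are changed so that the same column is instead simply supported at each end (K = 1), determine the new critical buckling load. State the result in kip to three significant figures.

P_cr ≈ 31.5 kip

P_cr ∝ 1/K², so P_cr,new = P_cr,old × (K_old/K_new)² = 126 × (0.5/1)²
= 126 × 0.2500 = 31.5 kip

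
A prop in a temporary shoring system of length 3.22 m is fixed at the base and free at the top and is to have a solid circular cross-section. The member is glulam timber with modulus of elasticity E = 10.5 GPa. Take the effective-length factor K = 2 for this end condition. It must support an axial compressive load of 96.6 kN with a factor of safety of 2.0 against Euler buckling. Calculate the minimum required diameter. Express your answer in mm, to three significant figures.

Required P_cr = n·P = 2.0 × 96.6 = 193.2 kN
L_e = K·L = 2 × 3.22 = 6.440 m
Required I = P_cr·L_e²/(π²E) = 1.932×10^5 × 6.440² / (π² × 1.05×10^10) = 7.732×10^-5 m⁴
I_req = 7.732×10^7 mm⁴
Solid circle: I = πd⁴/64  ⇒  d = (64I/π)^(1/4) = (64×7.732×10^7/π)^(1/4) = 199 mm

d ≈ 199 mm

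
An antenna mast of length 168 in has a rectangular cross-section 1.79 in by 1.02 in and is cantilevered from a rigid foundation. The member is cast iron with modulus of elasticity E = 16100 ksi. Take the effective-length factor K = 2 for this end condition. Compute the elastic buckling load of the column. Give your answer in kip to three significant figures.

Buckling occurs about the weak axis: I_min = h·b³/12 with b = 1.02 in (the shorter side).
I_min = 1.79×1.02³/12 = 0.1583 in⁴
Effective length L_e = K·L = 2 × 168 = 336.0 in
P_cr = π²EI / L_e² = π² × 16100×10³ × 0.1583 / 336.0² = 222.8 lb

P_cr ≈ 0.223 kip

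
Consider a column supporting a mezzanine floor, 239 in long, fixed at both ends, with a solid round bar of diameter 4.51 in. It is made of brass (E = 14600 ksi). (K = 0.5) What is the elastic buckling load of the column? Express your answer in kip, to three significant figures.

P_cr ≈ 205 kip

I = πd⁴/64 = π×4.51⁴/64 = 20.31 in⁴
Effective length L_e = K·L = 0.5 × 239 = 119.5 in
P_cr = π²EI / L_e² = π² × 14600×10³ × 20.31 / 119.5² = 2.049×10^5 lb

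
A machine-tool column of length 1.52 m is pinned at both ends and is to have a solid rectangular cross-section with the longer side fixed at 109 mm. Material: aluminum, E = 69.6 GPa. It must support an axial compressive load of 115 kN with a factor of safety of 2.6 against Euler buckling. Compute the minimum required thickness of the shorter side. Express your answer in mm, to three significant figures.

b ≈ 48.0 mm

Required P_cr = n·P = 2.6 × 115 = 299.0 kN
L_e = K·L = 1 × 1.52 = 1.520 m
Required I = P_cr·L_e²/(π²E) = 2.990×10^5 × 1.520² / (π² × 6.96×10^10) = 1.006×10^-6 m⁴
I_req = 1.006×10^6 mm⁴
Rectangle, weak axis: I_min = h·b³/12 with h = 109 mm fixed  ⇒  b = (12I/h)^(1/3) = 48.0 mm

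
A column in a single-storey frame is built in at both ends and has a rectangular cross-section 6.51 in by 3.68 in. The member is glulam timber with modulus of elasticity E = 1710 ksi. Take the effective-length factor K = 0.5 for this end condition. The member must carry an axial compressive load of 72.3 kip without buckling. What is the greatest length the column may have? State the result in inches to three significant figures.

L_max ≈ 159 in

Buckling occurs about the weak axis: I_min = h·b³/12 with b = 3.68 in (the shorter side).
I_min = 6.51×3.68³/12 = 27.04 in⁴
At the buckling limit P_cr = P = 7.230×10^4 lb
From P_cr = π²EI/(K·L)²:  L = (1/K)·√(π²EI/P_cr) = (1/0.5)·√(π²×1.71×10^6×27.04/7.230×10^4)
L = 159 in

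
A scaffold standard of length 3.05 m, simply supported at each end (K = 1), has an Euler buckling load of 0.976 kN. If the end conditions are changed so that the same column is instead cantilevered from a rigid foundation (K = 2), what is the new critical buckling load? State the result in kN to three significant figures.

P_cr ≈ 0.244 kN

P_cr ∝ 1/K², so P_cr,new = P_cr,old × (K_old/K_new)² = 0.976 × (1/2)²
= 0.976 × 0.2500 = 0.244 kN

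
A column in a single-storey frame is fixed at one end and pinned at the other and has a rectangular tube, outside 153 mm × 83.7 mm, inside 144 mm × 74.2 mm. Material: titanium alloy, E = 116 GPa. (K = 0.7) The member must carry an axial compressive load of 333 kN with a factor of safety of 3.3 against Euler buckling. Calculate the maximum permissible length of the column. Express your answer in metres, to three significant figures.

L_max ≈ 2.34 m

Weak-axis I_min = (h_o·b_o³ − h_i·b_i³)/12 with b_o = 83.7, b_i = 74.20 mm (shorter outer/inner sides).
I_min = (153×83.7³ − 144.0×74.20³)/12 = 2.574×10^6 mm⁴
I = 2.574×10^-6 m⁴
Required critical load P_cr = n·P = 3.3 × 333 = 1099 kN = 1.099×10^6 N
From P_cr = π²EI/(K·L)²:  L = (1/K)·√(π²EI/P_cr) = (1/0.7)·√(π²×1.16×10^11×2.574×10^-6/1.099×10^6)
L = 2.34 m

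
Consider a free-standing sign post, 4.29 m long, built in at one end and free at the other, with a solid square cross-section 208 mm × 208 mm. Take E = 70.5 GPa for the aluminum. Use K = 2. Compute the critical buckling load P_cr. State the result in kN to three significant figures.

P_cr ≈ 1470 kN

I = a⁴/12 = 208⁴/12 = 1.560×10^8 mm⁴
I = 1.560×10^8 mm⁴ = 1.560×10^-4 m⁴
Effective length L_e = K·L = 2 × 4.29 = 8.580 m
P_cr = π²EI / L_e² = π² × 70.5×10⁹ × 1.560×10^-4 / 8.580² = 1.474×10^6 N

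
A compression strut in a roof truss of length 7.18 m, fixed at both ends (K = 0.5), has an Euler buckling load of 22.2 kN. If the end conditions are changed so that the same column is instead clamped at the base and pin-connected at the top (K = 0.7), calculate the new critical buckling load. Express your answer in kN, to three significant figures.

P_cr ≈ 11.3 kN

P_cr ∝ 1/K², so P_cr,new = P_cr,old × (K_old/K_new)² = 22.2 × (0.5/0.7)²
= 22.2 × 0.5102 = 11.3 kN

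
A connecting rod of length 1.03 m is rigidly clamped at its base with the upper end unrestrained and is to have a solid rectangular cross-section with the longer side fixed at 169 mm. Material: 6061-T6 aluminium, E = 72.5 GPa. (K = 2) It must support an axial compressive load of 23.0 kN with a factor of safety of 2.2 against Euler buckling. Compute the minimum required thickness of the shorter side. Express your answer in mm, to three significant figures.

b ≈ 27.7 mm

Required P_cr = n·P = 2.2 × 23.0 = 50.60 kN
L_e = K·L = 2 × 1.03 = 2.060 m
Required I = P_cr·L_e²/(π²E) = 5.060×10^4 × 2.060² / (π² × 7.25×10^10) = 3.001×10^-7 m⁴
I_req = 3.001×10^5 mm⁴
Rectangle, weak axis: I_min = h·b³/12 with h = 169 mm fixed  ⇒  b = (12I/h)^(1/3) = 27.7 mm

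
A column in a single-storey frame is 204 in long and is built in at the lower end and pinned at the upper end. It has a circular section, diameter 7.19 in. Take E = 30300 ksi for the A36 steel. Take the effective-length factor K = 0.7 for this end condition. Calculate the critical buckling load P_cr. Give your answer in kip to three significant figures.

P_cr ≈ 1920 kip

I = πd⁴/64 = π×7.19⁴/64 = 131.2 in⁴
Effective length L_e = K·L = 0.7 × 204 = 142.8 in
P_cr = π²EI / L_e² = π² × 30300×10³ × 131.2 / 142.8² = 1.924×10^6 lb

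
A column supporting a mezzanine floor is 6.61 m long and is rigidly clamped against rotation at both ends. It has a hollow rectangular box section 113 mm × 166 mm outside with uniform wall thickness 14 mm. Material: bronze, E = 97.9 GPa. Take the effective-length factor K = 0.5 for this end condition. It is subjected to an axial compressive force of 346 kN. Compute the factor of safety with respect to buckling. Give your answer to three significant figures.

Inner dimensions: h_i = 166 − 2×14 = 138.0 mm, b_i = 113 − 2×14 = 85.00 mm
Weak-axis I_min = (h_o·b_o³ − h_i·b_i³)/12 with b_o = 113, b_i = 85.00 mm (shorter outer/inner sides).
I_min = (166×113³ − 138.0×85.00³)/12 = 1.290×10^7 mm⁴
I = 1.290×10^7 mm⁴ = 1.290×10^-5 m⁴
Effective length L_e = K·L = 0.5 × 6.61 = 3.305 m
P_cr = π²EI / L_e² = π² × 97.9×10⁹ × 1.290×10^-5 / 3.305² = 1.141×10^6 N
Factor of safety n = P_cr / P = 1140.9 / 346 = 3.30

n ≈ 3.30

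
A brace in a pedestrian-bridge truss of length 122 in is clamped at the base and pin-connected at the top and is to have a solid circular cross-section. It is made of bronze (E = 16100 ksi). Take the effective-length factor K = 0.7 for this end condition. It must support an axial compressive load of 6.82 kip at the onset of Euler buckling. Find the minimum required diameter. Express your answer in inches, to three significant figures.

d ≈ 1.59 in

L_e = K·L = 0.7 × 122 = 85.40 in
Required I = P_cr·L_e²/(π²E) = 6.820×10^3 × 85.40² / (π² × 1.61×10^7) = 0.3130 in⁴
Solid circle: I = πd⁴/64  ⇒  d = (64I/π)^(1/4) = (64×0.3130/π)^(1/4) = 1.59 in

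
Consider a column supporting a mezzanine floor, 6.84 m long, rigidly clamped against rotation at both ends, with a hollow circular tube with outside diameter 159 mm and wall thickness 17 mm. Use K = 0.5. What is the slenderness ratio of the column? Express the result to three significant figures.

λ ≈ 67.6

Inner diameter d_i = 159 − 2×17 = 125.0 mm
I = π(d_o⁴ − d_i⁴)/64 = π(159⁴ − 125.0⁴)/64 = 1.939×10^7 mm⁴
A = 7.584×10^3 mm²;  r_min = √(I/A) = √(1.939×10^7/7.584×10^3) = 50.56 mm
L_e = K·L = 0.5 × 6.84 m = 3.420 m = 3420.0 mm
λ = L_e / r_min = 3420.0 / 50.56 = 67.6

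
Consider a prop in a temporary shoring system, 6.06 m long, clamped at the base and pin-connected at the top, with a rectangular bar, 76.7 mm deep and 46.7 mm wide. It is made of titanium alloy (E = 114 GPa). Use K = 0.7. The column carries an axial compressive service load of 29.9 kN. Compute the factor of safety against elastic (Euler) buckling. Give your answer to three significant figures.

Buckling occurs about the weak axis: I_min = h·b³/12 with b = 46.7 mm (the shorter side).
I_min = 76.7×46.7³/12 = 6.510×10^5 mm⁴
I = 6.510×10^5 mm⁴ = 6.510×10^-7 m⁴
Effective length L_e = K·L = 0.7 × 6.06 = 4.242 m
P_cr = π²EI / L_e² = π² × 114×10⁹ × 6.510×10^-7 / 4.242² = 4.070×10^4 N
Factor of safety n = P_cr / P = 40.703 / 29.9 = 1.36

n ≈ 1.36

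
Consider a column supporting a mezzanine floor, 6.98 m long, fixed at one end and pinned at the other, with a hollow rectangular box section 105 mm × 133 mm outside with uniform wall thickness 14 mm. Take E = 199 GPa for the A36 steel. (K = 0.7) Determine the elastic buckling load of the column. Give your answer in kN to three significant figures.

Inner dimensions: h_i = 133 − 2×14 = 105.0 mm, b_i = 105 − 2×14 = 77.00 mm
Weak-axis I_min = (h_o·b_o³ − h_i·b_i³)/12 with b_o = 105, b_i = 77.00 mm (shorter outer/inner sides).
I_min = (133×105³ − 105.0×77.00³)/12 = 8.836×10^6 mm⁴
I = 8.836×10^6 mm⁴ = 8.836×10^-6 m⁴
Effective length L_e = K·L = 0.7 × 6.98 = 4.886 m
P_cr = π²EI / L_e² = π² × 199×10⁹ × 8.836×10^-6 / 4.886² = 7.269×10^5 N

P_cr ≈ 727 kN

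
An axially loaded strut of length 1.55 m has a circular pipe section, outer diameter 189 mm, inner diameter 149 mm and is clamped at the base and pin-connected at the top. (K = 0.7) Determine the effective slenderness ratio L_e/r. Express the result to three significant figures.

d_o = 189 mm, d_i = 149 mm
I = π(d_o⁴ − d_i⁴)/64 = π(189⁴ − 149.0⁴)/64 = 3.844×10^7 mm⁴
A = 1.062×10^4 mm²;  r_min = √(I/A) = √(3.844×10^7/1.062×10^4) = 60.17 mm
L_e = K·L = 0.7 × 1.55 m = 1.085 m = 1085.0 mm
λ = L_e / r_min = 1085.0 / 60.17 = 18.0

λ ≈ 18.0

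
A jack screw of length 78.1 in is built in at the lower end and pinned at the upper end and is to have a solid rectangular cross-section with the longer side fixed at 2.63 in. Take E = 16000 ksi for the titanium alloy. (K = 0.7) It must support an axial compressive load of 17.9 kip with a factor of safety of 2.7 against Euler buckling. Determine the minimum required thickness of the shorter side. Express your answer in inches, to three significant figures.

Required P_cr = n·P = 2.7 × 17.9 = 48.33 kip
L_e = K·L = 0.7 × 78.1 = 54.67 in
Required I = P_cr·L_e²/(π²E) = 4.833×10^4 × 54.67² / (π² × 1.60×10^7) = 0.9147 in⁴
Rectangle, weak axis: I_min = h·b³/12 with h = 2.63 in fixed  ⇒  b = (12I/h)^(1/3) = 1.61 in

b ≈ 1.61 in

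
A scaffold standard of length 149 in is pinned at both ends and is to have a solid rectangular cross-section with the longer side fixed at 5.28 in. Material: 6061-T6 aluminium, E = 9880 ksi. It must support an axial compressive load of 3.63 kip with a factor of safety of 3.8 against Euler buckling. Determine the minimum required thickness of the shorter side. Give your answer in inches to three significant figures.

b ≈ 1.93 in

Required P_cr = n·P = 3.8 × 3.63 = 13.79 kip
L_e = K·L = 1 × 149 = 149.0 in
Required I = P_cr·L_e²/(π²E) = 1.379×10^4 × 149.0² / (π² × 9.88×10^6) = 3.141 in⁴
Rectangle, weak axis: I_min = h·b³/12 with h = 5.28 in fixed  ⇒  b = (12I/h)^(1/3) = 1.93 in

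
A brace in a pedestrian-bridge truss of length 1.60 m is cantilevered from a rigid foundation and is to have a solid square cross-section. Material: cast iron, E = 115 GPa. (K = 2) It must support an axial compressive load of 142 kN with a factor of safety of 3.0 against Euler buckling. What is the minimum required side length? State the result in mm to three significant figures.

Required P_cr = n·P = 3.0 × 142 = 426.0 kN
L_e = K·L = 2 × 1.60 = 3.200 m
Required I = P_cr·L_e²/(π²E) = 4.260×10^5 × 3.200² / (π² × 1.15×10^11) = 3.843×10^-6 m⁴
I_req = 3.843×10^6 mm⁴
Solid square: I = a⁴/12  ⇒  a = (12I)^(1/4) = (12×3.843×10^6)^(1/4) = 82.4 mm

a ≈ 82.4 mm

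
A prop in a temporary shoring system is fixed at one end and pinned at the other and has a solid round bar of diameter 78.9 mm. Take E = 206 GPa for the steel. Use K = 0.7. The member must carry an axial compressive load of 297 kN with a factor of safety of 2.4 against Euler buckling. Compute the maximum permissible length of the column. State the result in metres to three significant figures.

I = πd⁴/64 = π×78.9⁴/64 = 1.902×10^6 mm⁴
I = 1.902×10^-6 m⁴
Required critical load P_cr = n·P = 2.4 × 297 = 712.8 kN = 7.128×10^5 N
From P_cr = π²EI/(K·L)²:  L = (1/K)·√(π²EI/P_cr) = (1/0.7)·√(π²×2.06×10^11×1.902×10^-6/7.128×10^5)
L = 3.33 m

L_max ≈ 3.33 m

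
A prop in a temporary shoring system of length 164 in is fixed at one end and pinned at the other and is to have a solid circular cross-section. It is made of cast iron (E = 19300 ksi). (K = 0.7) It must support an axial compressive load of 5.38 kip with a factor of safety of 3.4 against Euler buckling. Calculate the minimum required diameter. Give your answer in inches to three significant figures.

Required P_cr = n·P = 3.4 × 5.38 = 18.29 kip
L_e = K·L = 0.7 × 164 = 114.8 in
Required I = P_cr·L_e²/(π²E) = 1.829×10^4 × 114.8² / (π² × 1.93×10^7) = 1.266 in⁴
Solid circle: I = πd⁴/64  ⇒  d = (64I/π)^(1/4) = (64×1.266/π)^(1/4) = 2.25 in

d ≈ 2.25 in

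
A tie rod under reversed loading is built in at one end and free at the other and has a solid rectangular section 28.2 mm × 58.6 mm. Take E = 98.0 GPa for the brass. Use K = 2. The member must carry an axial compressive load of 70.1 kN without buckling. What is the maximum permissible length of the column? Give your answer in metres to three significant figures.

Buckling occurs about the weak axis: I_min = h·b³/12 with b = 28.2 mm (the shorter side).
I_min = 58.6×28.2³/12 = 1.095×10^5 mm⁴
I = 1.095×10^-7 m⁴
At the buckling limit P_cr = P = 7.010×10^4 N
From P_cr = π²EI/(K·L)²:  L = (1/K)·√(π²EI/P_cr) = (1/2)·√(π²×9.80×10^10×1.095×10^-7/7.010×10^4)
L = 0.615 m

L_max ≈ 0.615 m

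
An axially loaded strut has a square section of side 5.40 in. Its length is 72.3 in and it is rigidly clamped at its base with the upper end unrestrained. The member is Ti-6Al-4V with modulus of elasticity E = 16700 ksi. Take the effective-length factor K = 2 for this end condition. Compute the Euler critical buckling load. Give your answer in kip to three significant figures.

I = a⁴/12 = 5.40⁴/12 = 70.86 in⁴
Effective length L_e = K·L = 2 × 72.3 = 144.6 in
P_cr = π²EI / L_e² = π² × 16700×10³ × 70.86 / 144.6² = 5.586×10^5 lb

P_cr ≈ 559 kip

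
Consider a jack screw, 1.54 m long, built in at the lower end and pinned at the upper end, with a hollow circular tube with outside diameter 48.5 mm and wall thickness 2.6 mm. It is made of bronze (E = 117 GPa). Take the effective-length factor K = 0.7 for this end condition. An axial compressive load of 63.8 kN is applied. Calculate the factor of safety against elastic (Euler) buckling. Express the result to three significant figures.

Inner diameter d_i = 48.5 − 2×2.6 = 43.30 mm
I = π(d_o⁴ − d_i⁴)/64 = π(48.5⁴ − 43.30⁴)/64 = 9.905×10^4 mm⁴
I = 9.905×10^4 mm⁴ = 9.905×10^-8 m⁴
Effective length L_e = K·L = 0.7 × 1.54 = 1.078 m
P_cr = π²EI / L_e² = π² × 117×10⁹ × 9.905×10^-8 / 1.078² = 9.843×10^4 N
Factor of safety n = P_cr / P = 98.426 / 63.8 = 1.54

n ≈ 1.54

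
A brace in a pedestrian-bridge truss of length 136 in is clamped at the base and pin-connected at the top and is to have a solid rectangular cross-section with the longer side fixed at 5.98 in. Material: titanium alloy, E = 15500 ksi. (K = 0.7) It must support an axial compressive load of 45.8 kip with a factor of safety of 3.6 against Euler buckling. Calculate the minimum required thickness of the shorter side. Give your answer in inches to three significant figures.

Required P_cr = n·P = 3.6 × 45.8 = 164.9 kip
L_e = K·L = 0.7 × 136 = 95.20 in
Required I = P_cr·L_e²/(π²E) = 1.649×10^5 × 95.20² / (π² × 1.55×10^7) = 9.768 in⁴
Rectangle, weak axis: I_min = h·b³/12 with h = 5.98 in fixed  ⇒  b = (12I/h)^(1/3) = 2.70 in

b ≈ 2.70 in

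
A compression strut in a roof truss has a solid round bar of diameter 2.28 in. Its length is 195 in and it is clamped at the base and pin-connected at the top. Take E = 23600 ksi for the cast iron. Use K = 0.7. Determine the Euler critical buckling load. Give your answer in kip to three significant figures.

I = πd⁴/64 = π×2.28⁴/64 = 1.327 in⁴
Effective length L_e = K·L = 0.7 × 195 = 136.5 in
P_cr = π²EI / L_e² = π² × 23600×10³ × 1.327 / 136.5² = 1.658×10^4 lb

P_cr ≈ 16.6 kip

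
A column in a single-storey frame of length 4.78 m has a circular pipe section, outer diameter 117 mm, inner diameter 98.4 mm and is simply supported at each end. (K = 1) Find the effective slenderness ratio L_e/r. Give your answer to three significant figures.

λ ≈ 125

d_o = 117 mm, d_i = 98.4 mm
I = π(d_o⁴ − d_i⁴)/64 = π(117⁴ − 98.40⁴)/64 = 4.596×10^6 mm⁴
A = 3.147×10^3 mm²;  r_min = √(I/A) = √(4.596×10^6/3.147×10^3) = 38.22 mm
L_e = K·L = 1 × 4.78 m = 4.780 m = 4780.0 mm
λ = L_e / r_min = 4780.0 / 38.22 = 125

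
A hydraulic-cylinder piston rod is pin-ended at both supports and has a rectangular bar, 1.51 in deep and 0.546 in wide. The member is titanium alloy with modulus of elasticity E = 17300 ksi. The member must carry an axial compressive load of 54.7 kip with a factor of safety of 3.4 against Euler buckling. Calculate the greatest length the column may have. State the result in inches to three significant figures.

L_max ≈ 4.34 in

Buckling occurs about the weak axis: I_min = h·b³/12 with b = 0.546 in (the shorter side).
I_min = 1.51×0.546³/12 = 2.048×10^-2 in⁴
Required critical load P_cr = n·P = 3.4 × 54.7 = 186.0 kip = 1.860×10^5 lb
From P_cr = π²EI/(K·L)²:  L = (1/K)·√(π²EI/P_cr) = (1/1)·√(π²×1.73×10^7×2.048×10^-2/1.860×10^5)
L = 4.34 in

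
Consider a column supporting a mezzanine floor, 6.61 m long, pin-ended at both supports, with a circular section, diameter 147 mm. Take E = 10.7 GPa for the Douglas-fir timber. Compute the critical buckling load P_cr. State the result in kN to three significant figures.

P_cr ≈ 55.4 kN

I = πd⁴/64 = π×147⁴/64 = 2.292×10^7 mm⁴
I = 2.292×10^7 mm⁴ = 2.292×10^-5 m⁴
Effective length L_e = K·L = 1 × 6.61 = 6.610 m
P_cr = π²EI / L_e² = π² × 10.7×10⁹ × 2.292×10^-5 / 6.610² = 5.540×10^4 N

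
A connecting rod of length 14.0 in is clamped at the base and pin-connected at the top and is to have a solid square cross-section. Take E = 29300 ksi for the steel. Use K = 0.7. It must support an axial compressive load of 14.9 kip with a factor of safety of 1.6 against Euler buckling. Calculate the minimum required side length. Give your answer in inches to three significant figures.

a ≈ 0.555 in

Required P_cr = n·P = 1.6 × 14.9 = 23.84 kip
L_e = K·L = 0.7 × 14.0 = 9.800 in
Required I = P_cr·L_e²/(π²E) = 2.384×10^4 × 9.800² / (π² × 2.93×10^7) = 7.918×10^-3 in⁴
Solid square: I = a⁴/12  ⇒  a = (12I)^(1/4) = (12×7.918×10^-3)^(1/4) = 0.555 in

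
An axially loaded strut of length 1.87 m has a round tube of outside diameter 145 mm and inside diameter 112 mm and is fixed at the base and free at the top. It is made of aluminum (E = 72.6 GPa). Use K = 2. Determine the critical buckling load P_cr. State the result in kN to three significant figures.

d_o = 145 mm, d_i = 112 mm
I = π(d_o⁴ − d_i⁴)/64 = π(145⁴ − 112.0⁴)/64 = 1.398×10^7 mm⁴
I = 1.398×10^7 mm⁴ = 1.398×10^-5 m⁴
Effective length L_e = K·L = 2 × 1.87 = 3.740 m
P_cr = π²EI / L_e² = π² × 72.6×10⁹ × 1.398×10^-5 / 3.740² = 7.159×10^5 N

P_cr ≈ 716 kN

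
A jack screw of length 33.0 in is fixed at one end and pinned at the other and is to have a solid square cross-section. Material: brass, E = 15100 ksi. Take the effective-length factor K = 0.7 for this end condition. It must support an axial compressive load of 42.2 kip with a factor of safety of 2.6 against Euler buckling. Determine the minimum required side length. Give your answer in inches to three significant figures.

a ≈ 1.47 in

Required P_cr = n·P = 2.6 × 42.2 = 109.7 kip
L_e = K·L = 0.7 × 33.0 = 23.10 in
Required I = P_cr·L_e²/(π²E) = 1.097×10^5 × 23.10² / (π² × 1.51×10^7) = 0.3929 in⁴
Solid square: I = a⁴/12  ⇒  a = (12I)^(1/4) = (12×0.3929)^(1/4) = 1.47 in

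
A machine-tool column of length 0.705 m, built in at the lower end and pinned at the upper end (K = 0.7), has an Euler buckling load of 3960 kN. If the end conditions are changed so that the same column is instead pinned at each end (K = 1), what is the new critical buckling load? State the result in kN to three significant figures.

P_cr ∝ 1/K², so P_cr,new = P_cr,old × (K_old/K_new)² = 3960 × (0.7/1)²
= 3960 × 0.4900 = 1940 kN

P_cr ≈ 1940 kN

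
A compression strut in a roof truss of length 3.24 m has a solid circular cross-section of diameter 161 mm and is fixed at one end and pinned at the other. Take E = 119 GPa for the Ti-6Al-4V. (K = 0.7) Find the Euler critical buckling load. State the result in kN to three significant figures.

P_cr ≈ 7530 kN

I = πd⁴/64 = π×161⁴/64 = 3.298×10^7 mm⁴
I = 3.298×10^7 mm⁴ = 3.298×10^-5 m⁴
Effective length L_e = K·L = 0.7 × 3.24 = 2.268 m
P_cr = π²EI / L_e² = π² × 119×10⁹ × 3.298×10^-5 / 2.268² = 7.531×10^6 N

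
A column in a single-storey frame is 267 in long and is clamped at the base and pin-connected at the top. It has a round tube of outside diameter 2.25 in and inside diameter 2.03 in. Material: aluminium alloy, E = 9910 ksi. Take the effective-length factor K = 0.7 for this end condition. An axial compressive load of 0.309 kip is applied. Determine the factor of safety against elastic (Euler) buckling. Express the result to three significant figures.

n ≈ 3.85

d_o = 2.25 in, d_i = 2.03 in
I = π(d_o⁴ − d_i⁴)/64 = π(2.25⁴ − 2.030⁴)/64 = 0.4245 in⁴
Effective length L_e = K·L = 0.7 × 267 = 186.9 in
P_cr = π²EI / L_e² = π² × 9910×10³ × 0.4245 / 186.9² = 1.188×10^3 lb
Factor of safety n = P_cr / P = 1.1885 / 0.309 = 3.85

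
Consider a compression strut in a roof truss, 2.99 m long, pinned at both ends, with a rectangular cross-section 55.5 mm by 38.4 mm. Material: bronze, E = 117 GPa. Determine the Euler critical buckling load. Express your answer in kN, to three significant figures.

P_cr ≈ 33.8 kN

Buckling occurs about the weak axis: I_min = h·b³/12 with b = 38.4 mm (the shorter side).
I_min = 55.5×38.4³/12 = 2.619×10^5 mm⁴
I = 2.619×10^5 mm⁴ = 2.619×10^-7 m⁴
Effective length L_e = K·L = 1 × 2.99 = 2.990 m
P_cr = π²EI / L_e² = π² × 117×10⁹ × 2.619×10^-7 / 2.990² = 3.383×10^4 N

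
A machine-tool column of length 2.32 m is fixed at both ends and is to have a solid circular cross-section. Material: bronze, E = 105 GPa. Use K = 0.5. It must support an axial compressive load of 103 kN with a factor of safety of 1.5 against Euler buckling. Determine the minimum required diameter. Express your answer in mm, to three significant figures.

Required P_cr = n·P = 1.5 × 103 = 154.5 kN
L_e = K·L = 0.5 × 2.32 = 1.160 m
Required I = P_cr·L_e²/(π²E) = 1.545×10^5 × 1.160² / (π² × 1.05×10^11) = 2.006×10^-7 m⁴
I_req = 2.006×10^5 mm⁴
Solid circle: I = πd⁴/64  ⇒  d = (64I/π)^(1/4) = (64×2.006×10^5/π)^(1/4) = 45.0 mm

d ≈ 45.0 mm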